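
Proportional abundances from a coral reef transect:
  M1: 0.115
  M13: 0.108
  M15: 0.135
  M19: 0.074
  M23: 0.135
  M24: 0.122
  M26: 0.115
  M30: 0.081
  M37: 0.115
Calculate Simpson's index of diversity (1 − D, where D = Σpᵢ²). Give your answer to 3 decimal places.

D = 0.115² + 0.108² + 0.135² + 0.074² + 0.135² + 0.122² + 0.115² + 0.081² + 0.115² = 0.01323 + 0.01166 + 0.01823 + 0.00548 + 0.01823 + 0.01488 + 0.01323 + 0.00656 + 0.01323 = 0.11471 (working shown to 5 dp, full precision carried).
So 1 − D = 0.88529, i.e. 0.885 to 3 decimal places.

0.885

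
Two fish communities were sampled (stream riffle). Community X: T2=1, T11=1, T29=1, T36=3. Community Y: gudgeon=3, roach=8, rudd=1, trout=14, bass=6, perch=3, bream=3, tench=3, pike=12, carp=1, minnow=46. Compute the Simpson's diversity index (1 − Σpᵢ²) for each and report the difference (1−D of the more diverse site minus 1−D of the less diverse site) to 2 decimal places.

0.07

Community X: N=6, proportions 0.1667, 0.1667, 0.1667, 0.5, giving 1−D = 0.6667 (working shown to 4 dp, full precision carried).
Community Y: N=100, proportions 0.03, 0.08, 0.01, 0.14, 0.06, 0.03, 0.03, 0.03, 0.12, 0.01, 0.46, giving 1−D = 0.7406.
Difference = |0.6667 − 0.7406| = 0.0739, i.e. 0.07 to 2 decimal places.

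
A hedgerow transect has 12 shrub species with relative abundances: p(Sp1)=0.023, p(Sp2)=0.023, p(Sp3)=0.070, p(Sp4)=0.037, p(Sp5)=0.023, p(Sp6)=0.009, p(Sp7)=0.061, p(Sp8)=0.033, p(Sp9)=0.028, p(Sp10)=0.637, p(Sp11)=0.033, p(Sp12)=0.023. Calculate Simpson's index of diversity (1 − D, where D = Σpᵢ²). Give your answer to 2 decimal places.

D = 0.023² + 0.023² + 0.07² + 0.037² + 0.023² + 0.009² + 0.061² + 0.033² + 0.028² + 0.637² + 0.033² + 0.023² = 0.0005 + 0.0005 + 0.0049 + 0.0014 + 0.0005 + 0.0001 + 0.0037 + 0.0011 + 0.0008 + 0.4058 + 0.0011 + 0.0005 = 0.4209 (working shown to 4 dp, full precision carried).
So 1 − D = 0.5791, i.e. 0.58 to 2 decimal places.

0.58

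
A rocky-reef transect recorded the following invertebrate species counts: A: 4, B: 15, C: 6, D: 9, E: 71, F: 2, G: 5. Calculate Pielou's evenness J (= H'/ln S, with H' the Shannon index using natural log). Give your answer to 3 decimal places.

0.641

Total N = 4+15+6+9+71+2+5 = 112, so the proportions are 0.03571, 0.13393, 0.05357, 0.08036, 0.63393, 0.01786, 0.04464 (working shown to 5 dp, full precision carried).
H' = −Σ pᵢ ln pᵢ = −((-0.11901) + (-0.26926) + (-0.15679) + (-0.20260) + (-0.28896) + (-0.07188) + (-0.13880)) = 1.24729.
With S = 7 species, ln S = 1.94591, so J = 1.24729/1.94591 = 0.64098, i.e. 0.641 to 3 decimal places.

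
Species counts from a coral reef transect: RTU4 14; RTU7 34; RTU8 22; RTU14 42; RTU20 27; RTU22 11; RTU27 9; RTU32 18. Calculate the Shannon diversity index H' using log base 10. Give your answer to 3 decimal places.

Total N = 14+34+22+42+27+11+9+18 = 177, so the proportions are 0.0791, 0.19209, 0.12429, 0.23729, 0.15254, 0.06215, 0.05085, 0.10169 (working shown to 5 dp, full precision carried).
Each pᵢ log₁₀ pᵢ term: 0.0791×(-1.10185)=-0.08715, 0.19209×(-0.71649)=-0.13763, 0.12429×(-0.90555)=-0.11255, 0.23729×(-0.62472)=-0.14824, 0.15254×(-0.81661)=-0.12457, 0.06215×(-1.20658)=-0.07499, 0.05085×(-1.29373)=-0.06578, 0.10169×(-0.99270)=-0.10095.
Sum = -0.85187, so H' = 0.852.

0.852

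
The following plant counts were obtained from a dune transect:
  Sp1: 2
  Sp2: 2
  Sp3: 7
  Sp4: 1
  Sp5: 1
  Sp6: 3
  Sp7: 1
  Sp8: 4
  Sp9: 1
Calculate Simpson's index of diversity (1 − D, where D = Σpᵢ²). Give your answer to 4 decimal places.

0.8223

Total N = 2+2+7+1+1+3+1+4+1 = 22, so the proportions are 0.090909, 0.090909, 0.318182, 0.045455, 0.045455, 0.136364, 0.045455, 0.181818, 0.045455 (working shown to 6 dp, full precision carried).
D = 0.090909² + 0.090909² + 0.318182² + 0.045455² + 0.045455² + 0.136364² + 0.045455² + 0.181818² + 0.045455² = 0.008264 + 0.008264 + 0.101240 + 0.002066 + 0.002066 + 0.018595 + 0.002066 + 0.033058 + 0.002066 = 0.177686.
So 1 − D = 0.822314, i.e. 0.8223 to 4 decimal places.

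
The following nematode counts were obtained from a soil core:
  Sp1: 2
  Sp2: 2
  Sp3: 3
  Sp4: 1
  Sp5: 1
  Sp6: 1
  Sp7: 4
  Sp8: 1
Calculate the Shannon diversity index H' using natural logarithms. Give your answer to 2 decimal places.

Total N = 2+2+3+1+1+1+4+1 = 15, so the proportions are 0.1333, 0.1333, 0.2, 0.0667, 0.0667, 0.0667, 0.2667, 0.0667 (working shown to 4 dp, full precision carried).
Each pᵢ ln pᵢ term: 0.1333×(-2.0149)=-0.2687, 0.1333×(-2.0149)=-0.2687, 0.2×(-1.6094)=-0.3219, 0.0667×(-2.7081)=-0.1805, 0.0667×(-2.7081)=-0.1805, 0.0667×(-2.7081)=-0.1805, 0.2667×(-1.3218)=-0.3525, 0.0667×(-2.7081)=-0.1805.
Sum = -1.9338, so H' = 1.93.

1.93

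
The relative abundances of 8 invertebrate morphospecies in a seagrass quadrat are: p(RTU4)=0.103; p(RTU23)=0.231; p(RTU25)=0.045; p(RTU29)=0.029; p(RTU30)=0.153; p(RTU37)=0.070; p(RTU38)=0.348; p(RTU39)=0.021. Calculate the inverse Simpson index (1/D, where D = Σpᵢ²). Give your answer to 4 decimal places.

4.6149

D = 0.103² + 0.231² + 0.045² + 0.029² + 0.153² + 0.07² + 0.348² + 0.021² = 0.01060900 + 0.05336100 + 0.00202500 + 0.00084100 + 0.02340900 + 0.00490000 + 0.12110400 + 0.00044100 = 0.21669000 (working shown to 8 dp, full precision carried).
So 1/D = 4.614888, i.e. 4.6149 to 4 decimal places.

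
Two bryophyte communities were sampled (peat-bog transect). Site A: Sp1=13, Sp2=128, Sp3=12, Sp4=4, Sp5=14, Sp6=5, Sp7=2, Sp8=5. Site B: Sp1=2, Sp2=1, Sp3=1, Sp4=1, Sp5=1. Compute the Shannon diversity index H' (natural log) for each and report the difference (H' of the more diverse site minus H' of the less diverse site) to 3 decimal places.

0.418

Site A: N=183, proportions 0.07104, 0.69945, 0.06557, 0.02186, 0.0765, 0.02732, 0.01093, 0.02732, giving H' = 1.14284 (working shown to 5 dp, full precision carried).
Site B: N=6, proportions 0.33333, 0.16667, 0.16667, 0.16667, 0.16667, giving H' = 1.56071.
Difference = |1.14284 − 1.56071| = 0.41787, i.e. 0.418 to 3 decimal places.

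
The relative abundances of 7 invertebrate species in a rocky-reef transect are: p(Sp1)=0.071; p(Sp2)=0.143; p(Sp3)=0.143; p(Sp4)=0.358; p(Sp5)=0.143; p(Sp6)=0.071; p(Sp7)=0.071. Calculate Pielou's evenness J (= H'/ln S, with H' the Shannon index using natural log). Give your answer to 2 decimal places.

0.91

H' = −Σ pᵢ ln pᵢ = −((-0.1878) + (-0.2781) + (-0.2781) + (-0.3677) + (-0.2781) + (-0.1878) + (-0.1878)) = 1.7655 (working shown to 4 dp, full precision carried).
With S = 7 species, ln S = 1.9459, so J = 1.7655/1.9459 = 0.9073, i.e. 0.91 to 2 decimal places.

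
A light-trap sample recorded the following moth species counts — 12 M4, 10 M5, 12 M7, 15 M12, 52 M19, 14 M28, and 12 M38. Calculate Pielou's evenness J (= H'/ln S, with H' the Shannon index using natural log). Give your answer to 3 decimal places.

Total N = 12+10+12+15+52+14+12 = 127, so the proportions are 0.09449, 0.07874, 0.09449, 0.11811, 0.40945, 0.11024, 0.09449 (working shown to 5 dp, full precision carried).
H' = −Σ pᵢ ln pᵢ = −((-0.22292) + (-0.20013) + (-0.22292) + (-0.25230) + (-0.36561) + (-0.24309) + (-0.22292)) = 1.72990.
With S = 7 species, ln S = 1.94591, so J = 1.72990/1.94591 = 0.88899, i.e. 0.889 to 3 decimal places.

0.889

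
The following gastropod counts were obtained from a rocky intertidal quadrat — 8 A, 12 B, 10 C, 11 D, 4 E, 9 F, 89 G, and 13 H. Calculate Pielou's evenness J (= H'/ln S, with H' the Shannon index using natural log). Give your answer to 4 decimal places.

0.7206

Total N = 8+12+10+11+4+9+89+13 = 156, so the proportions are 0.051282, 0.076923, 0.064103, 0.070513, 0.025641, 0.057692, 0.570513, 0.083333 (working shown to 6 dp, full precision carried).
H' = −Σ pᵢ ln pᵢ = −((-0.152329) + (-0.197304) + (-0.176107) + (-0.186997) + (-0.093937) + (-0.164575) + (-0.320183) + (-0.207076)) = 1.498508.
With S = 8 species, ln S = 2.079442, so J = 1.498508/2.079442 = 0.720630, i.e. 0.7206 to 4 decimal places.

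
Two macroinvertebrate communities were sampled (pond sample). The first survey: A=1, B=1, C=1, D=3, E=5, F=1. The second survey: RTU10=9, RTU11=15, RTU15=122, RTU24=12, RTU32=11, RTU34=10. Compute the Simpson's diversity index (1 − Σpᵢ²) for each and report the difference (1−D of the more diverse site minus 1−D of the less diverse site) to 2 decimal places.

0.22

The first survey: N=12, proportions 0.0833, 0.0833, 0.0833, 0.25, 0.4167, 0.0833, giving 1−D = 0.7361 (working shown to 4 dp, full precision carried).
The second survey: N=179, proportions 0.0503, 0.0838, 0.6816, 0.067, 0.0615, 0.0559, giving 1−D = 0.5145.
Difference = |0.7361 − 0.5145| = 0.2216, i.e. 0.22 to 2 decimal places.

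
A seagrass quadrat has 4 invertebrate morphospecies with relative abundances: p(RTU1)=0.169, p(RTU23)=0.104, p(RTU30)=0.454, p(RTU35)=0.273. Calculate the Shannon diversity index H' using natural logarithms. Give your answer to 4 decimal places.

1.2488

Each pᵢ ln pᵢ term (working shown to 6 dp, full precision carried): 0.169×(-1.777857)=-0.300458, 0.104×(-2.263364)=-0.235390, 0.454×(-0.789658)=-0.358505, 0.273×(-1.298283)=-0.354431.
Sum = -1.248784, so H' = 1.2488.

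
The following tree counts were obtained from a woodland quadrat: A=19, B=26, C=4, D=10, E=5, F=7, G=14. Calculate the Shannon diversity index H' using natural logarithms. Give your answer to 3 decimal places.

1.762

Total N = 19+26+4+10+5+7+14 = 85, so the proportions are 0.22353, 0.30588, 0.04706, 0.11765, 0.05882, 0.08235, 0.16471 (working shown to 5 dp, full precision carried).
Each pᵢ ln pᵢ term: 0.22353×(-1.49821)=-0.33489, 0.30588×(-1.18455)=-0.36233, 0.04706×(-3.05636)=-0.14383, 0.11765×(-2.14007)=-0.25177, 0.05882×(-2.83321)=-0.16666, 0.08235×(-2.49674)=-0.20561, 0.16471×(-1.80359)=-0.29706.
Sum = -1.76217, so H' = 1.762.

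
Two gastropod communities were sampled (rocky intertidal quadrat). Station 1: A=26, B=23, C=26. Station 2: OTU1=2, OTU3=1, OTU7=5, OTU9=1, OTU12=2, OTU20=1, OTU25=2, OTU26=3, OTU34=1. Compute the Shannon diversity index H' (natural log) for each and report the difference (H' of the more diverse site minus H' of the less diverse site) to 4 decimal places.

Station 1: N=75, proportions 0.346667, 0.306667, 0.346667, giving H' = 1.096990 (working shown to 6 dp, full precision carried).
Station 2: N=18, proportions 0.111111, 0.055556, 0.277778, 0.055556, 0.111111, 0.055556, 0.111111, 0.166667, 0.055556, giving H' = 2.029155.
Difference = |1.096990 − 2.029155| = 0.932165, i.e. 0.9322 to 4 decimal places.

0.9322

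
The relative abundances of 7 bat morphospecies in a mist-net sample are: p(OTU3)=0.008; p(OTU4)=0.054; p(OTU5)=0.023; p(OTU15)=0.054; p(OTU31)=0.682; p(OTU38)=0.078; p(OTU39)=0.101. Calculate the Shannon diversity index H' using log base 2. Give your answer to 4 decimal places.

Each pᵢ log₂ pᵢ term (working shown to 6 dp, full precision carried): 0.008×(-6.965784)=-0.055726, 0.054×(-4.210897)=-0.227388, 0.023×(-5.442222)=-0.125171, 0.054×(-4.210897)=-0.227388, 0.682×(-0.552156)=-0.376571, 0.078×(-3.680382)=-0.287070, 0.101×(-3.307573)=-0.334065.
Sum = -1.633380, so H' = 1.6334.

1.6334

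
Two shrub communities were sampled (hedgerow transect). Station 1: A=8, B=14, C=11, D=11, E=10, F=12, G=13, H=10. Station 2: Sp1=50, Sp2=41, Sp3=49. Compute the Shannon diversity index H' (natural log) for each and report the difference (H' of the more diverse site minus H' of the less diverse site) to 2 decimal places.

Station 1: N=89, proportions 0.0899, 0.1573, 0.1236, 0.1236, 0.1124, 0.1348, 0.1461, 0.1124, giving H' = 2.0667 (working shown to 4 dp, full precision carried).
Station 2: N=140, proportions 0.3571, 0.2929, 0.35, giving H' = 1.0948.
Difference = |2.0667 − 1.0948| = 0.9719, i.e. 0.97 to 2 decimal places.

0.97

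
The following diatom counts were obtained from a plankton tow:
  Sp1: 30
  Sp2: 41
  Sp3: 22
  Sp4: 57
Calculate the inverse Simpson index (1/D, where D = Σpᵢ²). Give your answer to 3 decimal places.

3.564

Total N = 30+41+22+57 = 150, so the proportions are 0.2, 0.2733333, 0.1466667, 0.38 (working shown to 7 dp, full precision carried).
D = 0.2² + 0.2733333² + 0.1466667² + 0.38² = 0.0400000 + 0.0747111 + 0.0215111 + 0.1444000 = 0.2806222.
So 1/D = 3.56351, i.e. 3.564 to 3 decimal places.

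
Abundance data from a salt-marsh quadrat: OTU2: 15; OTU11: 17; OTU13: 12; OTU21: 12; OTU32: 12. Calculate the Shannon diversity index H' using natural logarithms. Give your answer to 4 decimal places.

1.5983

Total N = 15+17+12+12+12 = 68, so the proportions are 0.220588, 0.25, 0.176471, 0.176471, 0.176471 (working shown to 6 dp, full precision carried).
Each pᵢ ln pᵢ term: 0.220588×(-1.511458)=-0.333410, 0.25×(-1.386294)=-0.346574, 0.176471×(-1.734601)=-0.306106, 0.176471×(-1.734601)=-0.306106, 0.176471×(-1.734601)=-0.306106.
Sum = -1.598302, so H' = 1.5983.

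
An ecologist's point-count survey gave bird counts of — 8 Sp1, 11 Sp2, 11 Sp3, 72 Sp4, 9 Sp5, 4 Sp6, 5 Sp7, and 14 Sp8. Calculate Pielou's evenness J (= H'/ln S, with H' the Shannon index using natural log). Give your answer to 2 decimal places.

Total N = 8+11+11+72+9+4+5+14 = 134, so the proportions are 0.0597, 0.0821, 0.0821, 0.5373, 0.0672, 0.0299, 0.0373, 0.1045 (working shown to 4 dp, full precision carried).
H' = −Σ pᵢ ln pᵢ = −((-0.1683) + (-0.2052) + (-0.2052) + (-0.3338) + (-0.1814) + (-0.1048) + (-0.1227) + (-0.2360)) = 1.5574.
With S = 8 species, ln S = 2.0794, so J = 1.5574/2.0794 = 0.7489, i.e. 0.75 to 2 decimal places.

0.75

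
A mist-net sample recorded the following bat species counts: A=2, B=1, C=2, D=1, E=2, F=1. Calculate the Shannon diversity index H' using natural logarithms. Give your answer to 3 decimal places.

1.735

Total N = 2+1+2+1+2+1 = 9, so the proportions are 0.22222, 0.11111, 0.22222, 0.11111, 0.22222, 0.11111 (working shown to 5 dp, full precision carried).
Each pᵢ ln pᵢ term: 0.22222×(-1.50408)=-0.33424, 0.11111×(-2.19722)=-0.24414, 0.22222×(-1.50408)=-0.33424, 0.11111×(-2.19722)=-0.24414, 0.22222×(-1.50408)=-0.33424, 0.11111×(-2.19722)=-0.24414.
Sum = -1.73513, so H' = 1.735.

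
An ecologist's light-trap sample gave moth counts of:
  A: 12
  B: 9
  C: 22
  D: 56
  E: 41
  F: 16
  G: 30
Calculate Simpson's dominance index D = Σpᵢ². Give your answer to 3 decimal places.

0.193

Total N = 12+9+22+56+41+16+30 = 186, so the proportions are 0.06452, 0.04839, 0.11828, 0.30108, 0.22043, 0.08602, 0.16129 (working shown to 5 dp, full precision carried).
D = 0.06452² + 0.04839² + 0.11828² + 0.30108² + 0.22043² + 0.08602² + 0.16129² = 0.00416 + 0.00234 + 0.01399 + 0.09065 + 0.04859 + 0.00740 + 0.02601 = 0.19314.
To 3 decimal places, D = 0.193.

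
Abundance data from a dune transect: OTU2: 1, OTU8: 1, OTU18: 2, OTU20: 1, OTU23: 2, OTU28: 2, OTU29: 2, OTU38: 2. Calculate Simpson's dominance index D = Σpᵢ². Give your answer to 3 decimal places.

Total N = 1+1+2+1+2+2+2+2 = 13, so the proportions are 0.07692, 0.07692, 0.15385, 0.07692, 0.15385, 0.15385, 0.15385, 0.15385 (working shown to 5 dp, full precision carried).
D = 0.07692² + 0.07692² + 0.15385² + 0.07692² + 0.15385² + 0.15385² + 0.15385² + 0.15385² = 0.00592 + 0.00592 + 0.02367 + 0.00592 + 0.02367 + 0.02367 + 0.02367 + 0.02367 = 0.13609.
To 3 decimal places, D = 0.136.

0.136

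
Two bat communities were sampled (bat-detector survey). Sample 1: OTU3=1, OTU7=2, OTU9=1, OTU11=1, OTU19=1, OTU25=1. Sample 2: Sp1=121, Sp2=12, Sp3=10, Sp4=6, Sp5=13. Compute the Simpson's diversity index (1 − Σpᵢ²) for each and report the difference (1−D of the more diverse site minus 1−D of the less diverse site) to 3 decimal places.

0.391

Sample 1: N=7, proportions 0.14286, 0.28571, 0.14286, 0.14286, 0.14286, 0.14286, giving 1−D = 0.81633 (working shown to 5 dp, full precision carried).
Sample 2: N=162, proportions 0.74691, 0.07407, 0.06173, 0.03704, 0.08025, giving 1−D = 0.42501.
Difference = |0.81633 − 0.42501| = 0.39132, i.e. 0.391 to 3 decimal places.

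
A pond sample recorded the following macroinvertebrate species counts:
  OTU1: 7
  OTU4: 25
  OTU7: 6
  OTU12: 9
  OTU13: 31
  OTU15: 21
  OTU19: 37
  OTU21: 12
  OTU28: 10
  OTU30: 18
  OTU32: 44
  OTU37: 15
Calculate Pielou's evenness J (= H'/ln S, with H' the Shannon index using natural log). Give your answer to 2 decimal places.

Total N = 7+25+6+9+31+21+37+12+10+18+44+15 = 235, so the proportions are 0.0298, 0.1064, 0.0255, 0.0383, 0.1319, 0.0894, 0.1574, 0.0511, 0.0426, 0.0766, 0.1872, 0.0638 (working shown to 4 dp, full precision carried).
H' = −Σ pᵢ ln pᵢ = −((-0.1047) + (-0.2384) + (-0.0936) + (-0.1249) + (-0.2672) + (-0.2158) + (-0.2911) + (-0.1519) + (-0.1343) + (-0.1968) + (-0.3137) + (-0.1756)) = 2.3081.
With S = 12 species, ln S = 2.4849, so J = 2.3081/2.4849 = 0.9288, i.e. 0.93 to 2 decimal places.

0.93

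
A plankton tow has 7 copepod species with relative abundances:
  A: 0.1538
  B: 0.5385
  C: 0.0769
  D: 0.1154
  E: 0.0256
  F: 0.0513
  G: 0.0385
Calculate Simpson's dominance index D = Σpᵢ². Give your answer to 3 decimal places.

D = 0.1538² + 0.5385² + 0.0769² + 0.1154² + 0.0256² + 0.0513² + 0.0385² = 0.02365 + 0.28998 + 0.00591 + 0.01332 + 0.00066 + 0.00263 + 0.00148 = 0.33764 (working shown to 5 dp, full precision carried).
To 3 decimal places, D = 0.338.

0.338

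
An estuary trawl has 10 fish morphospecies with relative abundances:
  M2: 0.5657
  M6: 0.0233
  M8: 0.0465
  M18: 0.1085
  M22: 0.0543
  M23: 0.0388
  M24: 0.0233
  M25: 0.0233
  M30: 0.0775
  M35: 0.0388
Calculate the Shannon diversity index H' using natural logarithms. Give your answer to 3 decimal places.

1.577

Each pᵢ ln pᵢ term (working shown to 5 dp, full precision carried): 0.5657×(-0.56969)=-0.32227, 0.0233×(-3.75930)=-0.08759, 0.0465×(-3.06830)=-0.14268, 0.1085×(-2.22101)=-0.24098, 0.0543×(-2.91323)=-0.15819, 0.0388×(-3.24934)=-0.12607, 0.0233×(-3.75930)=-0.08759, 0.0233×(-3.75930)=-0.08759, 0.0775×(-2.55748)=-0.19820, 0.0388×(-3.24934)=-0.12607.
Sum = -1.57725, so H' = 1.577.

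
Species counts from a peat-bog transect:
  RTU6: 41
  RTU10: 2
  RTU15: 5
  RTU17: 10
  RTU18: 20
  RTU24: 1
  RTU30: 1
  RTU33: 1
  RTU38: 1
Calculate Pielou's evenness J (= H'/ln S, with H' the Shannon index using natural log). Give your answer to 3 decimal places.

Total N = 41+2+5+10+20+1+1+1+1 = 82, so the proportions are 0.5, 0.02439, 0.06098, 0.12195, 0.2439, 0.0122, 0.0122, 0.0122, 0.0122 (working shown to 5 dp, full precision carried).
H' = −Σ pᵢ ln pᵢ = −((-0.34657) + (-0.09057) + (-0.17057) + (-0.25660) + (-0.34414) + (-0.05374) + (-0.05374) + (-0.05374) + (-0.05374)) = 1.42342.
With S = 9 species, ln S = 2.19722, so J = 1.42342/2.19722 = 0.64783, i.e. 0.648 to 3 decimal places.

0.648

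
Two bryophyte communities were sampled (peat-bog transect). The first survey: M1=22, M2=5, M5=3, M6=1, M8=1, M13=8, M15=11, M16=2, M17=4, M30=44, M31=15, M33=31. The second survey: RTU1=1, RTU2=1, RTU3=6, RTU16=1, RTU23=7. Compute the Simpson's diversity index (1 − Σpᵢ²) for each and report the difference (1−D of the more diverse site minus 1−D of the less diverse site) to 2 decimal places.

0.17

The first survey: N=147, proportions 0.14966, 0.03401, 0.02041, 0.0068, 0.0068, 0.05442, 0.07483, 0.01361, 0.02721, 0.29932, 0.10204, 0.21088, giving 1−D = 0.82197 (working shown to 5 dp, full precision carried).
The second survey: N=16, proportions 0.0625, 0.0625, 0.375, 0.0625, 0.4375, giving 1−D = 0.65625.
Difference = |0.82197 − 0.65625| = 0.16572, i.e. 0.17 to 2 decimal places.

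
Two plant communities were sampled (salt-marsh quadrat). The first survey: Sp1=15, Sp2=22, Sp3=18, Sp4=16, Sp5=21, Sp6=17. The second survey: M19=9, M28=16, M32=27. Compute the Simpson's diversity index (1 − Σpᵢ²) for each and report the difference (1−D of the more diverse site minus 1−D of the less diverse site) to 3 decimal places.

0.224

The first survey: N=109, proportions 0.137615, 0.201835, 0.165138, 0.146789, 0.192661, 0.155963, giving 1−D = 0.830065 (working shown to 6 dp, full precision carried).
The second survey: N=52, proportions 0.173077, 0.307692, 0.519231, giving 1−D = 0.605769.
Difference = |0.830065 − 0.605769| = 0.224296, i.e. 0.224 to 3 decimal places.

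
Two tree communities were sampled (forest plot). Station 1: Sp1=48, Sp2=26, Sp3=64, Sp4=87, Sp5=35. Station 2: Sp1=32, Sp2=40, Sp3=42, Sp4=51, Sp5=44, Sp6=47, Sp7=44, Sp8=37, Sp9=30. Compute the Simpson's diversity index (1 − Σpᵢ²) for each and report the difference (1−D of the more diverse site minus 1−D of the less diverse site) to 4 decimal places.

Station 1: N=260, proportions 0.1846154, 0.1, 0.2461538, 0.3346154, 0.1346154, giving 1−D = 0.7652367 (working shown to 7 dp, full precision carried).
Station 2: N=367, proportions 0.0871935, 0.1089918, 0.1144414, 0.1389646, 0.119891, 0.1280654, 0.119891, 0.1008174, 0.0817439, giving 1−D = 0.8861154.
Difference = |0.7652367 − 0.8861154| = 0.1208787, i.e. 0.1209 to 4 decimal places.

0.1209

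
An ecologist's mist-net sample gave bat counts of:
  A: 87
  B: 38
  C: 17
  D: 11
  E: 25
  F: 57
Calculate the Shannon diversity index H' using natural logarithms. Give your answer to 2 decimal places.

1.58

Total N = 87+38+17+11+25+57 = 235, so the proportions are 0.3702, 0.1617, 0.0723, 0.0468, 0.1064, 0.2426 (working shown to 4 dp, full precision carried).
Each pᵢ ln pᵢ term: 0.3702×(-0.9937)=-0.3679, 0.1617×(-1.8220)=-0.2946, 0.0723×(-2.6264)=-0.1900, 0.0468×(-3.0617)=-0.1433, 0.1064×(-2.2407)=-0.2384, 0.2426×(-1.4165)=-0.3436.
Sum = -1.5778, so H' = 1.58.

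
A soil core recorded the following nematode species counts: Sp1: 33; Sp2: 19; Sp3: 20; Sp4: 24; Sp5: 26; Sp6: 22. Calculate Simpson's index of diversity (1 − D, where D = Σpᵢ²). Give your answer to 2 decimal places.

Total N = 33+19+20+24+26+22 = 144, so the proportions are 0.2292, 0.1319, 0.1389, 0.1667, 0.1806, 0.1528 (working shown to 4 dp, full precision carried).
D = 0.2292² + 0.1319² + 0.1389² + 0.1667² + 0.1806² + 0.1528² = 0.0525 + 0.0174 + 0.0193 + 0.0278 + 0.0326 + 0.0233 = 0.1729.
So 1 − D = 0.8271, i.e. 0.83 to 2 decimal places.

0.83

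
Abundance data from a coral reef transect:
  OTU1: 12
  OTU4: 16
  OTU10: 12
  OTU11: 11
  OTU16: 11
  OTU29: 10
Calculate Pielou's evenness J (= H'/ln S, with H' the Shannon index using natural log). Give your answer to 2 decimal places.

0.99

Total N = 12+16+12+11+11+10 = 72, so the proportions are 0.1667, 0.2222, 0.1667, 0.1528, 0.1528, 0.1389 (working shown to 4 dp, full precision carried).
H' = −Σ pᵢ ln pᵢ = −((-0.2986) + (-0.3342) + (-0.2986) + (-0.2870) + (-0.2870) + (-0.2742)) = 1.7797.
With S = 6 species, ln S = 1.7918, so J = 1.7797/1.7918 = 0.9933, i.e. 0.99 to 2 decimal places.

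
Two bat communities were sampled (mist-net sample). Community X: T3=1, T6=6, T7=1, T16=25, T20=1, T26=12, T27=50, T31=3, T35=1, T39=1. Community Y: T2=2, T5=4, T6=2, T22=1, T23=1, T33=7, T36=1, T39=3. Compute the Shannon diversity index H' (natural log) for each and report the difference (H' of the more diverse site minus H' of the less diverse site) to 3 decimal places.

Community X: N=101, proportions 0.009901, 0.059406, 0.009901, 0.247525, 0.009901, 0.118812, 0.49505, 0.029703, 0.009901, 0.009901, giving H' = 1.447414 (working shown to 6 dp, full precision carried).
Community Y: N=21, proportions 0.095238, 0.190476, 0.095238, 0.047619, 0.047619, 0.333333, 0.047619, 0.142857, giving H' = 1.842857.
Difference = |1.447414 − 1.842857| = 0.395443, i.e. 0.395 to 3 decimal places.

0.395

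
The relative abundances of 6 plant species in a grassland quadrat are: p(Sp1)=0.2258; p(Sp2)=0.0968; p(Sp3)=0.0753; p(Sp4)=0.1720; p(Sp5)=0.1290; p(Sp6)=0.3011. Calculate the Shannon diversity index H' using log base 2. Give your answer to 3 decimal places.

Each pᵢ log₂ pᵢ term (working shown to 5 dp, full precision carried): 0.2258×(-2.14688)=-0.48477, 0.0968×(-3.36885)=-0.32610, 0.0753×(-3.73121)=-0.28096, 0.172×(-2.53952)=-0.43680, 0.129×(-2.95456)=-0.38114, 0.3011×(-1.73169)=-0.52141.
Sum = -2.43118, so H' = 2.431.

2.431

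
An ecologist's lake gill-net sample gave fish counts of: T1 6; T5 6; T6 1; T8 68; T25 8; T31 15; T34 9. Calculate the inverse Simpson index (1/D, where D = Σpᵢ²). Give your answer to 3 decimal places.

Total N = 6+6+1+68+8+15+9 = 113, so the proportions are 0.053097, 0.053097, 0.00885, 0.60177, 0.070796, 0.132743, 0.079646 (working shown to 6 dp, full precision carried).
D = 0.053097² + 0.053097² + 0.00885² + 0.60177² + 0.070796² + 0.132743² + 0.079646² = 0.002819 + 0.002819 + 0.000078 + 0.362127 + 0.005012 + 0.017621 + 0.006343 = 0.396820.
So 1/D = 2.52003, i.e. 2.520 to 3 decimal places.

2.520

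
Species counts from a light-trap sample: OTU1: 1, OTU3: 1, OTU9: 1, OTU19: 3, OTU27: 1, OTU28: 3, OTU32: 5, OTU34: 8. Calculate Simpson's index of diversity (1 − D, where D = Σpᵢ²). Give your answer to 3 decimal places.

0.790

Total N = 1+1+1+3+1+3+5+8 = 23, so the proportions are 0.04348, 0.04348, 0.04348, 0.13043, 0.04348, 0.13043, 0.21739, 0.34783 (working shown to 5 dp, full precision carried).
D = 0.04348² + 0.04348² + 0.04348² + 0.13043² + 0.04348² + 0.13043² + 0.21739² + 0.34783² = 0.00189 + 0.00189 + 0.00189 + 0.01701 + 0.00189 + 0.01701 + 0.04726 + 0.12098 = 0.20983.
So 1 − D = 0.79017, i.e. 0.790 to 3 decimal places.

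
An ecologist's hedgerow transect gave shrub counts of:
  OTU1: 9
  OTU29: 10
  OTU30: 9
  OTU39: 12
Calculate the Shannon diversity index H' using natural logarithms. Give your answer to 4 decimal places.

Total N = 9+10+9+12 = 40, so the proportions are 0.225, 0.25, 0.225, 0.3 (working shown to 6 dp, full precision carried).
Each pᵢ ln pᵢ term: 0.225×(-1.491655)=-0.335622, 0.25×(-1.386294)=-0.346574, 0.225×(-1.491655)=-0.335622, 0.3×(-1.203973)=-0.361192.
Sum = -1.379010, so H' = 1.3790.

1.3790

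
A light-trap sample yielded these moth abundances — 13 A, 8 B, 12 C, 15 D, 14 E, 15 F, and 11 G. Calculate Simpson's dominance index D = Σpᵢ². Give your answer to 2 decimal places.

0.15

Total N = 13+8+12+15+14+15+11 = 88, so the proportions are 0.1477, 0.0909, 0.1364, 0.1705, 0.1591, 0.1705, 0.125 (working shown to 4 dp, full precision carried).
D = 0.1477² + 0.0909² + 0.1364² + 0.1705² + 0.1591² + 0.1705² + 0.125² = 0.0218 + 0.0083 + 0.0186 + 0.0291 + 0.0253 + 0.0291 + 0.0156 = 0.1477.
To 2 decimal places, D = 0.15.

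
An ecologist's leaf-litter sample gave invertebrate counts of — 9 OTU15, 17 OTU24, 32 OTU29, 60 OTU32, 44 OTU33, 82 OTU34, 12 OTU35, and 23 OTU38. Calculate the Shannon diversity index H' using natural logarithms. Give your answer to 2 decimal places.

Total N = 9+17+32+60+44+82+12+23 = 279, so the proportions are 0.0323, 0.0609, 0.1147, 0.2151, 0.1577, 0.2939, 0.043, 0.0824 (working shown to 4 dp, full precision carried).
Each pᵢ ln pᵢ term: 0.0323×(-3.4340)=-0.1108, 0.0609×(-2.7980)=-0.1705, 0.1147×(-2.1655)=-0.2484, 0.2151×(-1.5369)=-0.3305, 0.1577×(-1.8470)=-0.2913, 0.2939×(-1.2245)=-0.3599, 0.043×(-3.1463)=-0.1353, 0.0824×(-2.4957)=-0.2057.
Sum = -1.8524, so H' = 1.85.

1.85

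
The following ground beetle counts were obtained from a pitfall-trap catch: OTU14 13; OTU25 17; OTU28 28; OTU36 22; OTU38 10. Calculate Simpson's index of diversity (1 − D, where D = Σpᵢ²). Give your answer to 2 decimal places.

Total N = 13+17+28+22+10 = 90, so the proportions are 0.1444, 0.1889, 0.3111, 0.2444, 0.1111 (working shown to 4 dp, full precision carried).
D = 0.1444² + 0.1889² + 0.3111² + 0.2444² + 0.1111² = 0.0209 + 0.0357 + 0.0968 + 0.0598 + 0.0123 = 0.2254.
So 1 − D = 0.7746, i.e. 0.77 to 2 decimal places.

0.77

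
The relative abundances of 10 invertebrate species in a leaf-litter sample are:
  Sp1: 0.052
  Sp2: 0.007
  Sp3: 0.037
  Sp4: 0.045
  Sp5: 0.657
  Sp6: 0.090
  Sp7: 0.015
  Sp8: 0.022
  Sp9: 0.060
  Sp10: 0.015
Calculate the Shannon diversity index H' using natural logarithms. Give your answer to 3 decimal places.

1.321

Each pᵢ ln pᵢ term (working shown to 5 dp, full precision carried): 0.052×(-2.95651)=-0.15374, 0.007×(-4.96185)=-0.03473, 0.037×(-3.29684)=-0.12198, 0.045×(-3.10109)=-0.13955, 0.657×(-0.42007)=-0.27599, 0.09×(-2.40795)=-0.21672, 0.015×(-4.19971)=-0.06300, 0.022×(-3.81671)=-0.08397, 0.06×(-2.81341)=-0.16880, 0.015×(-4.19971)=-0.06300.
Sum = -1.32147, so H' = 1.321.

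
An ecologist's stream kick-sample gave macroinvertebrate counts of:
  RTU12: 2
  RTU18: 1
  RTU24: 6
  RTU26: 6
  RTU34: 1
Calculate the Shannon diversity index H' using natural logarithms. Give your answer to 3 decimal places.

Total N = 2+1+6+6+1 = 16, so the proportions are 0.125, 0.0625, 0.375, 0.375, 0.0625 (working shown to 5 dp, full precision carried).
Each pᵢ ln pᵢ term: 0.125×(-2.07944)=-0.25993, 0.0625×(-2.77259)=-0.17329, 0.375×(-0.98083)=-0.36781, 0.375×(-0.98083)=-0.36781, 0.0625×(-2.77259)=-0.17329.
Sum = -1.34213, so H' = 1.342.

1.342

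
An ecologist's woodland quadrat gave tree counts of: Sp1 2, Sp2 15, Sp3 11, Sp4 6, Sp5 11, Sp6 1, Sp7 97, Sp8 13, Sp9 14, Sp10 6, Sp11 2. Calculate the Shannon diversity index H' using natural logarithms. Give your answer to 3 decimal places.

1.633

Total N = 2+15+11+6+11+1+97+13+14+6+2 = 178, so the proportions are 0.01124, 0.08427, 0.0618, 0.03371, 0.0618, 0.00562, 0.54494, 0.07303, 0.07865, 0.03371, 0.01124 (working shown to 5 dp, full precision carried).
Each pᵢ ln pᵢ term: 0.01124×(-4.48864)=-0.05043, 0.08427×(-2.47373)=-0.20846, 0.0618×(-2.78389)=-0.17204, 0.03371×(-3.39002)=-0.11427, 0.0618×(-2.78389)=-0.17204, 0.00562×(-5.18178)=-0.02911, 0.54494×(-0.60707)=-0.33082, 0.07303×(-2.61683)=-0.19112, 0.07865×(-2.54273)=-0.19999, 0.03371×(-3.39002)=-0.11427, 0.01124×(-4.48864)=-0.05043.
Sum = -1.63298, so H' = 1.633.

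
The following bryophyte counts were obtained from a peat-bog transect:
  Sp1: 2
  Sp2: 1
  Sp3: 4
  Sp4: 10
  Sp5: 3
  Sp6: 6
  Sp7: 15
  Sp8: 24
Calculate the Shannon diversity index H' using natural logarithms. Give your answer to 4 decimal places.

Total N = 2+1+4+10+3+6+15+24 = 65, so the proportions are 0.030769, 0.015385, 0.061538, 0.153846, 0.046154, 0.092308, 0.230769, 0.369231 (working shown to 6 dp, full precision carried).
Each pᵢ ln pᵢ term: 0.030769×(-3.481240)=-0.107115, 0.015385×(-4.174387)=-0.064221, 0.061538×(-2.788093)=-0.171575, 0.153846×(-1.871802)=-0.287970, 0.046154×(-3.075775)=-0.141959, 0.092308×(-2.382628)=-0.219935, 0.230769×(-1.466337)=-0.338385, 0.369231×(-0.996333)=-0.367877.
Sum = -1.699037, so H' = 1.6990.

1.6990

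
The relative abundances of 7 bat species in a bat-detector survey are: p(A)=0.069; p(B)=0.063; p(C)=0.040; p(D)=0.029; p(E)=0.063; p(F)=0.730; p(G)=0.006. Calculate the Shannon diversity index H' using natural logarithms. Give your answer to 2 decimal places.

Each pᵢ ln pᵢ term (working shown to 4 dp, full precision carried): 0.069×(-2.6736)=-0.1845, 0.063×(-2.7646)=-0.1742, 0.04×(-3.2189)=-0.1288, 0.029×(-3.5405)=-0.1027, 0.063×(-2.7646)=-0.1742, 0.73×(-0.3147)=-0.2297, 0.006×(-5.1160)=-0.0307.
Sum = -1.0247, so H' = 1.02.

1.02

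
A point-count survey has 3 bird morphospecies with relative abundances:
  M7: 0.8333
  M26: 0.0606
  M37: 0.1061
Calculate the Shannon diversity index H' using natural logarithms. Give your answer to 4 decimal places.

0.5599

Each pᵢ ln pᵢ term (working shown to 6 dp, full precision carried): 0.8333×(-0.182362)=-0.151962, 0.0606×(-2.803460)=-0.169890, 0.1061×(-2.243373)=-0.238022.
Sum = -0.559873, so H' = 0.5599.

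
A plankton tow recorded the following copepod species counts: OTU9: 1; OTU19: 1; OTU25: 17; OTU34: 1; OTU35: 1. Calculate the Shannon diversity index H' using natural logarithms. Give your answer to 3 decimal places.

Total N = 1+1+17+1+1 = 21, so the proportions are 0.04762, 0.04762, 0.80952, 0.04762, 0.04762 (working shown to 5 dp, full precision carried).
Each pᵢ ln pᵢ term: 0.04762×(-3.04452)=-0.14498, 0.04762×(-3.04452)=-0.14498, 0.80952×(-0.21131)=-0.17106, 0.04762×(-3.04452)=-0.14498, 0.04762×(-3.04452)=-0.14498.
Sum = -0.75097, so H' = 0.751.

0.751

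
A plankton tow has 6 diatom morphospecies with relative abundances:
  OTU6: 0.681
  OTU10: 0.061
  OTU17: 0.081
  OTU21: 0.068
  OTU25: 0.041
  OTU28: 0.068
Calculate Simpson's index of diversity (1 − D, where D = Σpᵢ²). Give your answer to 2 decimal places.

0.52

D = 0.681² + 0.061² + 0.081² + 0.068² + 0.041² + 0.068² = 0.4638 + 0.0037 + 0.0066 + 0.0046 + 0.0017 + 0.0046 = 0.4850 (working shown to 4 dp, full precision carried).
So 1 − D = 0.5150, i.e. 0.52 to 2 decimal places.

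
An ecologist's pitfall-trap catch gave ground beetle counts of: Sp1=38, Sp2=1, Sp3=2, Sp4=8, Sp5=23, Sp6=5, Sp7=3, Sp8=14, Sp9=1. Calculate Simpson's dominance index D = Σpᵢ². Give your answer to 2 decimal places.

0.25

Total N = 38+1+2+8+23+5+3+14+1 = 95, so the proportions are 0.4, 0.0105, 0.0211, 0.0842, 0.2421, 0.0526, 0.0316, 0.1474, 0.0105 (working shown to 4 dp, full precision carried).
D = 0.4² + 0.0105² + 0.0211² + 0.0842² + 0.2421² + 0.0526² + 0.0316² + 0.1474² + 0.0105² = 0.1600 + 0.0001 + 0.0004 + 0.0071 + 0.0586 + 0.0028 + 0.0010 + 0.0217 + 0.0001 = 0.2519.
To 2 decimal places, D = 0.25.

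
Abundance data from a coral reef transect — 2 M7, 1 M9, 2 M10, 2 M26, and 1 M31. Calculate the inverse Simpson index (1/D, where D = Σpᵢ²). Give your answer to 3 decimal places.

Total N = 2+1+2+2+1 = 8, so the proportions are 0.25, 0.125, 0.25, 0.25, 0.125 (working shown to 7 dp, full precision carried).
D = 0.25² + 0.125² + 0.25² + 0.25² + 0.125² = 0.0625000 + 0.0156250 + 0.0625000 + 0.0625000 + 0.0156250 = 0.2187500.
So 1/D = 4.57143, i.e. 4.571 to 3 decimal places.

4.571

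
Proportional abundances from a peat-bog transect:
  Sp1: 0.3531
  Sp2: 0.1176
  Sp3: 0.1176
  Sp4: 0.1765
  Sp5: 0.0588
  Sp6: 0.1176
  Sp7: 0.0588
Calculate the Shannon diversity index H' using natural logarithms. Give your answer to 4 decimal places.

1.7621

Each pᵢ ln pᵢ term (working shown to 6 dp, full precision carried): 0.3531×(-1.041004)=-0.367579, 0.1176×(-2.140466)=-0.251719, 0.1176×(-2.140466)=-0.251719, 0.1765×(-1.734434)=-0.306128, 0.0588×(-2.833613)=-0.166616, 0.1176×(-2.140466)=-0.251719, 0.0588×(-2.833613)=-0.166616.
Sum = -1.762096, so H' = 1.7621.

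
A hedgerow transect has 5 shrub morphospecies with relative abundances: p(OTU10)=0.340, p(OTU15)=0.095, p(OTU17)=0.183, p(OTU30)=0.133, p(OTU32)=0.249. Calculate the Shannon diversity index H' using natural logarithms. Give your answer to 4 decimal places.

Each pᵢ ln pᵢ term (working shown to 6 dp, full precision carried): 0.34×(-1.078810)=-0.366795, 0.095×(-2.353878)=-0.223618, 0.183×(-1.698269)=-0.310783, 0.133×(-2.017406)=-0.268315, 0.249×(-1.390302)=-0.346185.
Sum = -1.515697, so H' = 1.5157.

1.5157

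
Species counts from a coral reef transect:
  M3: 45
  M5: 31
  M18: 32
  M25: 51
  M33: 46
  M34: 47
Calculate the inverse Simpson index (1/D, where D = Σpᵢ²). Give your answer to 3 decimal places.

Total N = 45+31+32+51+46+47 = 252, so the proportions are 0.1785714, 0.1230159, 0.1269841, 0.202381, 0.1825397, 0.1865079 (working shown to 7 dp, full precision carried).
D = 0.1785714² + 0.1230159² + 0.1269841² + 0.202381² + 0.1825397² + 0.1865079² = 0.0318878 + 0.0151329 + 0.0161250 + 0.0409580 + 0.0333207 + 0.0347852 = 0.1722096.
So 1/D = 5.80688, i.e. 5.807 to 3 decimal places.

5.807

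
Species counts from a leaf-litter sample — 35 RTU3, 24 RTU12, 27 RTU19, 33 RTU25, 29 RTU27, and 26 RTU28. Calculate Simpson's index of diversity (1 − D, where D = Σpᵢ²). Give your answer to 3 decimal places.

0.830

Total N = 35+24+27+33+29+26 = 174, so the proportions are 0.20115, 0.13793, 0.15517, 0.18966, 0.16667, 0.14943 (working shown to 5 dp, full precision carried).
D = 0.20115² + 0.13793² + 0.15517² + 0.18966² + 0.16667² + 0.14943² = 0.04046 + 0.01902 + 0.02408 + 0.03597 + 0.02778 + 0.02233 = 0.16964.
So 1 − D = 0.83036, i.e. 0.830 to 3 decimal places.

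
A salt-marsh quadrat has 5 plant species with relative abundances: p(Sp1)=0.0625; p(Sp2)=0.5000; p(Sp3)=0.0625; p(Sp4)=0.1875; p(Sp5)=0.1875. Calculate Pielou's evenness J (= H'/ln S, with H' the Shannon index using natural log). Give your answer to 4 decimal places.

0.8207

H' = −Σ pᵢ ln pᵢ = −((-0.173287) + (-0.346574) + (-0.173287) + (-0.313871) + (-0.313871)) = 1.320888 (working shown to 6 dp, full precision carried).
With S = 5 species, ln S = 1.609438, so J = 1.320888/1.609438 = 0.820714, i.e. 0.8207 to 4 decimal places.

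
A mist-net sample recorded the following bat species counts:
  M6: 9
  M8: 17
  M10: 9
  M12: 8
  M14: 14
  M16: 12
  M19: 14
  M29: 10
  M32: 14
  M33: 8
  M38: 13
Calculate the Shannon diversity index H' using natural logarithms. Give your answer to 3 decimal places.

Total N = 9+17+9+8+14+12+14+10+14+8+13 = 128, so the proportions are 0.07031, 0.13281, 0.07031, 0.0625, 0.10938, 0.09375, 0.10938, 0.07812, 0.10938, 0.0625, 0.10156 (working shown to 5 dp, full precision carried).
Each pᵢ ln pᵢ term: 0.07031×(-2.65481)=-0.18667, 0.13281×(-2.01882)=-0.26812, 0.07031×(-2.65481)=-0.18667, 0.0625×(-2.77259)=-0.17329, 0.10938×(-2.21297)=-0.24204, 0.09375×(-2.36712)=-0.22192, 0.10938×(-2.21297)=-0.24204, 0.07812×(-2.54945)=-0.19918, 0.10938×(-2.21297)=-0.24204, 0.0625×(-2.77259)=-0.17329, 0.10156×(-2.28708)=-0.23228.
Sum = -2.36754, so H' = 2.368.

2.368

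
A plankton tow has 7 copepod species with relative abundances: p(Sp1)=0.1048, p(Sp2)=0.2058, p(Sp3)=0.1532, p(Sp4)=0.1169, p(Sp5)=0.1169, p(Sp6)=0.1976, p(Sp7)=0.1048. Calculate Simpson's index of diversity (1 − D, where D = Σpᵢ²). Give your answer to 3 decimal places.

0.846

D = 0.1048² + 0.2058² + 0.1532² + 0.1169² + 0.1169² + 0.1976² + 0.1048² = 0.01098 + 0.04235 + 0.02347 + 0.01367 + 0.01367 + 0.03905 + 0.01098 = 0.15417 (working shown to 5 dp, full precision carried).
So 1 − D = 0.84583, i.e. 0.846 to 3 decimal places.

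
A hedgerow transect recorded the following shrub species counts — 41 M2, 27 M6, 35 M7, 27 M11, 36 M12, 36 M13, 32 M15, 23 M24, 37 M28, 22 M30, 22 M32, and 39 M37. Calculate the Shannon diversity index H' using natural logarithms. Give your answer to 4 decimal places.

Total N = 41+27+35+27+36+36+32+23+37+22+22+39 = 377, so the proportions are 0.108753, 0.071618, 0.092838, 0.071618, 0.095491, 0.095491, 0.084881, 0.061008, 0.098143, 0.058355, 0.058355, 0.103448 (working shown to 6 dp, full precision carried).
Each pᵢ ln pᵢ term: 0.108753×(-2.218673)=-0.241288, 0.071618×(-2.636408)=-0.188814, 0.092838×(-2.376897)=-0.220667, 0.071618×(-2.636408)=-0.188814, 0.095491×(-2.348726)=-0.224282, 0.095491×(-2.348726)=-0.224282, 0.084881×(-2.466509)=-0.209359, 0.061008×(-2.796751)=-0.170624, 0.098143×(-2.321327)=-0.227823, 0.058355×(-2.841203)=-0.165800, 0.058355×(-2.841203)=-0.165800, 0.103448×(-2.268684)=-0.234691.
Sum = -2.462243, so H' = 2.4622.

2.4622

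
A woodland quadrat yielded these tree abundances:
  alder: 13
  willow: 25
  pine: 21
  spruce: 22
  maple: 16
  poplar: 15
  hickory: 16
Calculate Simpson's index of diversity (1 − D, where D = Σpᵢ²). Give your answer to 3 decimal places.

Total N = 13+25+21+22+16+15+16 = 128, so the proportions are 0.10156, 0.19531, 0.16406, 0.17188, 0.125, 0.11719, 0.125 (working shown to 5 dp, full precision carried).
D = 0.10156² + 0.19531² + 0.16406² + 0.17188² + 0.125² + 0.11719² + 0.125² = 0.01031 + 0.03815 + 0.02692 + 0.02954 + 0.01562 + 0.01373 + 0.01562 = 0.14990.
So 1 − D = 0.85010, i.e. 0.850 to 3 decimal places.

0.850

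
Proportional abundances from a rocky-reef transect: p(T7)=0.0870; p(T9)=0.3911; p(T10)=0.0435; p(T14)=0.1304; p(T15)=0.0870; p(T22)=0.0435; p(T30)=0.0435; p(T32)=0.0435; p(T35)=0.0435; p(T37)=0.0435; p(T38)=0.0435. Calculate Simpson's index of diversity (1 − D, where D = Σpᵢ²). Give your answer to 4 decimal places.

D = 0.087² + 0.3911² + 0.0435² + 0.1304² + 0.087² + 0.0435² + 0.0435² + 0.0435² + 0.0435² + 0.0435² + 0.0435² = 0.007569 + 0.152959 + 0.001892 + 0.017004 + 0.007569 + 0.001892 + 0.001892 + 0.001892 + 0.001892 + 0.001892 + 0.001892 = 0.198347 (working shown to 6 dp, full precision carried).
So 1 − D = 0.801653, i.e. 0.8017 to 4 decimal places.

0.8017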